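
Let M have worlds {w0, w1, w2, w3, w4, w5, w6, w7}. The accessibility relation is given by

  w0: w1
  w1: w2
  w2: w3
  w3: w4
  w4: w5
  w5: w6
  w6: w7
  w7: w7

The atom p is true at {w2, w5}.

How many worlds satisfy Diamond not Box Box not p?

w0: successors {w1}; not Box Box not p there: w1:F. ✗
w1: successors {w2}; not Box Box not p there: w2:F. ✗
w2: successors {w3}; not Box Box not p there: w3:T. ✓
w3: successors {w4}; not Box Box not p there: w4:F. ✗
w4: successors {w5}; not Box Box not p there: w5:F. ✗
w5: successors {w6}; not Box Box not p there: w6:F. ✗
w6: successors {w7}; not Box Box not p there: w7:F. ✗
w7: successors {w7}; not Box Box not p there: w7:F. ✗
Satisfying worlds: {w2}.

1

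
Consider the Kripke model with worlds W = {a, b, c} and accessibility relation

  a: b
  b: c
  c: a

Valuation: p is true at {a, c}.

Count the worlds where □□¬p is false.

a: successors {b}; □¬p there: b:F. ✗
b: successors {c}; □¬p there: c:F. ✗
c: successors {a}; □¬p there: a:T. ✓
Satisfying worlds: {c}.
So □□¬p fails at the other 2 worlds.

2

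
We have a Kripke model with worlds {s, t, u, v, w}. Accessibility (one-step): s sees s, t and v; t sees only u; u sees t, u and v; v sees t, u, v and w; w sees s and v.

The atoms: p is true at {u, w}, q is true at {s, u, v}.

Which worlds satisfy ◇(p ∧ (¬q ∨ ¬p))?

s: successors {s, t, v}; p ∧ (¬q ∨ ¬p) there: s:F, t:F, v:F. ✗
t: successors {u}; p ∧ (¬q ∨ ¬p) there: u:F. ✗
u: successors {t, u, v}; p ∧ (¬q ∨ ¬p) there: t:F, u:F, v:F. ✗
v: successors {t, u, v, w}; p ∧ (¬q ∨ ¬p) there: t:F, u:F, v:F, w:T. ✓
w: successors {s, v}; p ∧ (¬q ∨ ¬p) there: s:F, v:F. ✗

{v}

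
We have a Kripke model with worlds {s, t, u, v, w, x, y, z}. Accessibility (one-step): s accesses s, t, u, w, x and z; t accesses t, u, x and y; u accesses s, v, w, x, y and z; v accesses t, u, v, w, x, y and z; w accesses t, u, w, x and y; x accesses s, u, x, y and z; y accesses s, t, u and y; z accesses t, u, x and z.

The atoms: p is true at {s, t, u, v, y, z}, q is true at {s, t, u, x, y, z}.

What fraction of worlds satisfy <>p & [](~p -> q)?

1/2

s: <>p is T, [](~p -> q) is F. ✗
t: <>p is T, [](~p -> q) is T. ✓
u: <>p is T, [](~p -> q) is F. ✗
v: <>p is T, [](~p -> q) is F. ✗
w: <>p is T, [](~p -> q) is F. ✗
x: <>p is T, [](~p -> q) is T. ✓
y: <>p is T, [](~p -> q) is T. ✓
z: <>p is T, [](~p -> q) is T. ✓
That's 4 of 8 worlds, so 4/8 = 1/2.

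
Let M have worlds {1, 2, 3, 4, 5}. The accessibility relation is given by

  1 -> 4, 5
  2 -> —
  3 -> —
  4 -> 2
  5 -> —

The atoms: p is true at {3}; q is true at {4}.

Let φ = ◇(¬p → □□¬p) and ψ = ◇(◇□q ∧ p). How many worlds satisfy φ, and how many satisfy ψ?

For ◇(¬p → □□¬p):
1: successors {4, 5}; ¬p → □□¬p there: 4:T, 5:T. ✓
2: no successors, so ◇(¬p → □□¬p) fails. ✗
3: no successors, so ◇(¬p → □□¬p) fails. ✗
4: successors {2}; ¬p → □□¬p there: 2:T. ✓
5: no successors, so ◇(¬p → □□¬p) fails. ✗
— 2 worlds.
For ◇(◇□q ∧ p):
1: successors {4, 5}; ◇□q ∧ p there: 4:F, 5:F. ✗
2: no successors, so ◇(◇□q ∧ p) fails. ✗
3: no successors, so ◇(◇□q ∧ p) fails. ✗
4: successors {2}; ◇□q ∧ p there: 2:F. ✗
5: no successors, so ◇(◇□q ∧ p) fails. ✗
— 0 worlds.

2 and 0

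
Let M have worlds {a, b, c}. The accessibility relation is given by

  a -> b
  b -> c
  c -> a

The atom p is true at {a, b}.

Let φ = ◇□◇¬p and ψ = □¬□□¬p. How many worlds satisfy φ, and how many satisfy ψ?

For ◇□◇¬p:
a: successors {b}; □◇¬p there: b:F. ✗
b: successors {c}; □◇¬p there: c:F. ✗
c: successors {a}; □◇¬p there: a:T. ✓
— 1 world.
For □¬□□¬p:
a: successors {b}; ¬□□¬p there: b:T. ✓
b: successors {c}; ¬□□¬p there: c:T. ✓
c: successors {a}; ¬□□¬p there: a:F. ✗
— 2 worlds.

1 and 2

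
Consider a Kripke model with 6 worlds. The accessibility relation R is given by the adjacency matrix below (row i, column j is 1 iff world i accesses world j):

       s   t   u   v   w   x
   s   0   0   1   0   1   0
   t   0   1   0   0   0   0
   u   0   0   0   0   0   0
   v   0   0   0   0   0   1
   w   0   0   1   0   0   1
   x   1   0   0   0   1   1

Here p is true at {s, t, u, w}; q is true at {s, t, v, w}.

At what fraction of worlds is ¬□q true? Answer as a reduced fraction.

s: □q is F. ✓
t: □q is T. ✗
u: □q is T. ✗
v: □q is F. ✓
w: □q is F. ✓
x: □q is F. ✓
That's 4 of 6 worlds, so 4/6 = 2/3.

2/3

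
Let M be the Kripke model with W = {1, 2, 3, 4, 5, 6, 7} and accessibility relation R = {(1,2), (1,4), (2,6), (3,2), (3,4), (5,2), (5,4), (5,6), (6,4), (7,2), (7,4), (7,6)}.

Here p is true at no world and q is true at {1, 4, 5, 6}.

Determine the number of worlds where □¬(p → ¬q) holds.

1

1: successors {2, 4}; ¬(p → ¬q) there: 2:F, 4:F. ✗
2: successors {6}; ¬(p → ¬q) there: 6:F. ✗
3: successors {2, 4}; ¬(p → ¬q) there: 2:F, 4:F. ✗
4: no successors, so □¬(p → ¬q) holds vacuously. ✓
5: successors {2, 4, 6}; ¬(p → ¬q) there: 2:F, 4:F, 6:F. ✗
6: successors {4}; ¬(p → ¬q) there: 4:F. ✗
7: successors {2, 4, 6}; ¬(p → ¬q) there: 2:F, 4:F, 6:F. ✗
Satisfying worlds: {4}.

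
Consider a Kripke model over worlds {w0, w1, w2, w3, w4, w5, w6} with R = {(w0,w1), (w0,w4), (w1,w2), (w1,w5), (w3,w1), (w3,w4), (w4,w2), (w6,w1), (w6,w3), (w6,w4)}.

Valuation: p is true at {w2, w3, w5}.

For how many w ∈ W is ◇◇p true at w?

3

w0: successors {w1, w4}; ◇p there: w1:T, w4:T. ✓
w1: successors {w2, w5}; ◇p there: w2:F, w5:F. ✗
w2: no successors, so ◇◇p fails. ✗
w3: successors {w1, w4}; ◇p there: w1:T, w4:T. ✓
w4: successors {w2}; ◇p there: w2:F. ✗
w5: no successors, so ◇◇p fails. ✗
w6: successors {w1, w3, w4}; ◇p there: w1:T, w3:F, w4:T. ✓
Satisfying worlds: {w0, w3, w6}.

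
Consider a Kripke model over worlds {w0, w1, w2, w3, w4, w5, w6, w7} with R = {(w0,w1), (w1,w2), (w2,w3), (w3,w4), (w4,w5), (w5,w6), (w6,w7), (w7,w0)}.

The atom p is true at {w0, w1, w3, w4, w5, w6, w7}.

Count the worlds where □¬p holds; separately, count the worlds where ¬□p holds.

1 and 1

For □¬p:
w0: successors {w1}; ¬p there: w1:F. ✗
w1: successors {w2}; ¬p there: w2:T. ✓
w2: successors {w3}; ¬p there: w3:F. ✗
w3: successors {w4}; ¬p there: w4:F. ✗
w4: successors {w5}; ¬p there: w5:F. ✗
w5: successors {w6}; ¬p there: w6:F. ✗
w6: successors {w7}; ¬p there: w7:F. ✗
w7: successors {w0}; ¬p there: w0:F. ✗
— 1 world.
For ¬□p:
w0: □p is T. ✗
w1: □p is F. ✓
w2: □p is T. ✗
w3: □p is T. ✗
w4: □p is T. ✗
w5: □p is T. ✗
w6: □p is T. ✗
w7: □p is T. ✗
— 1 world.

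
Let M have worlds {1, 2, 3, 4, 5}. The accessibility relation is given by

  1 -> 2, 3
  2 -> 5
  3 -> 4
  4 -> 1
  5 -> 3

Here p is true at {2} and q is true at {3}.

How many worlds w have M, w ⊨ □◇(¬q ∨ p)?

1: successors {2, 3}; ◇(¬q ∨ p) there: 2:T, 3:T. ✓
2: successors {5}; ◇(¬q ∨ p) there: 5:F. ✗
3: successors {4}; ◇(¬q ∨ p) there: 4:T. ✓
4: successors {1}; ◇(¬q ∨ p) there: 1:T. ✓
5: successors {3}; ◇(¬q ∨ p) there: 3:T. ✓
Satisfying worlds: {1, 3, 4, 5}.

4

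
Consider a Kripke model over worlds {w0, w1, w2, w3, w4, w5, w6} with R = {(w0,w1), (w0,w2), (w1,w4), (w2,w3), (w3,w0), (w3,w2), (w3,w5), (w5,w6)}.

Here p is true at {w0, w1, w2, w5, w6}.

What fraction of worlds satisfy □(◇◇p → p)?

w0: successors {w1, w2}; ◇◇p → p there: w1:T, w2:T. ✓
w1: successors {w4}; ◇◇p → p there: w4:T. ✓
w2: successors {w3}; ◇◇p → p there: w3:F. ✗
w3: successors {w0, w2, w5}; ◇◇p → p there: w0:T, w2:T, w5:T. ✓
w4: no successors, so □(◇◇p → p) holds vacuously. ✓
w5: successors {w6}; ◇◇p → p there: w6:T. ✓
w6: no successors, so □(◇◇p → p) holds vacuously. ✓
That's 6 of 7 worlds, so 6/7.

6/7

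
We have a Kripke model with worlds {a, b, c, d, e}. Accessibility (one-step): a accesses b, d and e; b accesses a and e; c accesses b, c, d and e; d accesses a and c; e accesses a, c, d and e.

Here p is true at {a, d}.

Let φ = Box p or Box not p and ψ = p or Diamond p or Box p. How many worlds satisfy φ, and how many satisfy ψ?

For Box p or Box not p:
a: Box p is F, Box not p is F. ✗
b: Box p is F, Box not p is F. ✗
c: Box p is F, Box not p is F. ✗
d: Box p is F, Box not p is F. ✗
e: Box p is F, Box not p is F. ✗
— 0 worlds.
For p or Diamond p or Box p:
a: p or Diamond p is T, Box p is F. ✓
b: p or Diamond p is T, Box p is F. ✓
c: p or Diamond p is T, Box p is F. ✓
d: p or Diamond p is T, Box p is F. ✓
e: p or Diamond p is T, Box p is F. ✓
— 5 worlds.

0 and 5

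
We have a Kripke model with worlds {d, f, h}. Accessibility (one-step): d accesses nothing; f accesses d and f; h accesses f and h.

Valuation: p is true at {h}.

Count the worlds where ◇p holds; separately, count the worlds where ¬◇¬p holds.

For ◇p:
d: no successors, so ◇p fails. ✗
f: successors {d, f}; p there: d:F, f:F. ✗
h: successors {f, h}; p there: f:F, h:T. ✓
— 1 world.
For ¬◇¬p:
d: ◇¬p is F. ✓
f: ◇¬p is T. ✗
h: ◇¬p is T. ✗
— 1 world.

1 and 1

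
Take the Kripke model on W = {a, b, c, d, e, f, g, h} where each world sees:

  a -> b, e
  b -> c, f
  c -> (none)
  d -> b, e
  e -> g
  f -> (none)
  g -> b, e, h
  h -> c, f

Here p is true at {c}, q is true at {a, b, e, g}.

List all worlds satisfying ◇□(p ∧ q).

a: successors {b, e}; □(p ∧ q) there: b:F, e:F. ✗
b: successors {c, f}; □(p ∧ q) there: c:T, f:T. ✓
c: no successors, so ◇□(p ∧ q) fails. ✗
d: successors {b, e}; □(p ∧ q) there: b:F, e:F. ✗
e: successors {g}; □(p ∧ q) there: g:F. ✗
f: no successors, so ◇□(p ∧ q) fails. ✗
g: successors {b, e, h}; □(p ∧ q) there: b:F, e:F, h:F. ✗
h: successors {c, f}; □(p ∧ q) there: c:T, f:T. ✓

{b, h}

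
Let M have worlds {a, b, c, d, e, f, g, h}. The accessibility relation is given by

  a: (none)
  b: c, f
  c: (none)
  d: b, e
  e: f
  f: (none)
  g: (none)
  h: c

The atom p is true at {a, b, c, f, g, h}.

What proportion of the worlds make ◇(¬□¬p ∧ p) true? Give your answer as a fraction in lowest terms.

a: no successors, so ◇(¬□¬p ∧ p) fails. ✗
b: successors {c, f}; ¬□¬p ∧ p there: c:F, f:F. ✗
c: no successors, so ◇(¬□¬p ∧ p) fails. ✗
d: successors {b, e}; ¬□¬p ∧ p there: b:T, e:F. ✓
e: successors {f}; ¬□¬p ∧ p there: f:F. ✗
f: no successors, so ◇(¬□¬p ∧ p) fails. ✗
g: no successors, so ◇(¬□¬p ∧ p) fails. ✗
h: successors {c}; ¬□¬p ∧ p there: c:F. ✗
That's 1 of 8 worlds, so 1/8.

1/8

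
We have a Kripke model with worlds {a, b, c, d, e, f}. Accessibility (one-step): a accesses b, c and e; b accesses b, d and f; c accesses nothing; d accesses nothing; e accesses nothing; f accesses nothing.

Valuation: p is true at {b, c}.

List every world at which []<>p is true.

{c, d, e, f}

a: successors {b, c, e}; <>p there: b:T, c:F, e:F. ✗
b: successors {b, d, f}; <>p there: b:T, d:F, f:F. ✗
c: no successors, so []<>p holds vacuously. ✓
d: no successors, so []<>p holds vacuously. ✓
e: no successors, so []<>p holds vacuously. ✓
f: no successors, so []<>p holds vacuously. ✓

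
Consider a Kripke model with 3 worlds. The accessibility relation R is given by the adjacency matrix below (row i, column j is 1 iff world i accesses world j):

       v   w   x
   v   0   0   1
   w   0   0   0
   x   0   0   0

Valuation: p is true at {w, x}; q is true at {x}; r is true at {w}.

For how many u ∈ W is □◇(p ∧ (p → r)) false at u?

1

v: successors {x}; ◇(p ∧ (p → r)) there: x:F. ✗
w: no successors, so □◇(p ∧ (p → r)) holds vacuously. ✓
x: no successors, so □◇(p ∧ (p → r)) holds vacuously. ✓
Satisfying worlds: {w, x}.
So □◇(p ∧ (p → r)) fails at the other 1 world.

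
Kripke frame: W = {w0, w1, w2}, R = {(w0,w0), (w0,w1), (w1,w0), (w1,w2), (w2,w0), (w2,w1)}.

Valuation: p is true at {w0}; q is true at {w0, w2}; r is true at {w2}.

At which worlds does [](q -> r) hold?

w0: successors {w0, w1}; q -> r there: w0:F, w1:T. ✗
w1: successors {w0, w2}; q -> r there: w0:F, w2:T. ✗
w2: successors {w0, w1}; q -> r there: w0:F, w1:T. ✗

∅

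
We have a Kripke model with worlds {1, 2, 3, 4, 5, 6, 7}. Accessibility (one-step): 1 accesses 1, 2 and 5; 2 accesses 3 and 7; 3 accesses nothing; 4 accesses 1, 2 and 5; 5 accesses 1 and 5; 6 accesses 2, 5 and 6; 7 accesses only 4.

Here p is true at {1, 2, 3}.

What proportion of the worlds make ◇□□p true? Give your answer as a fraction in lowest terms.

1/7

1: successors {1, 2, 5}; □□p there: 1:F, 2:F, 5:F. ✗
2: successors {3, 7}; □□p there: 3:T, 7:F. ✓
3: no successors, so ◇□□p fails. ✗
4: successors {1, 2, 5}; □□p there: 1:F, 2:F, 5:F. ✗
5: successors {1, 5}; □□p there: 1:F, 5:F. ✗
6: successors {2, 5, 6}; □□p there: 2:F, 5:F, 6:F. ✗
7: successors {4}; □□p there: 4:F. ✗
That's 1 of 7 worlds, so 1/7.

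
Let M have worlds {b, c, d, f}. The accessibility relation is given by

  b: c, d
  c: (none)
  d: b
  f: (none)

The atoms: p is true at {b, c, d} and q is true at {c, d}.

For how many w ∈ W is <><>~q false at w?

3

b: successors {c, d}; <>~q there: c:F, d:T. ✓
c: no successors, so <><>~q fails. ✗
d: successors {b}; <>~q there: b:F. ✗
f: no successors, so <><>~q fails. ✗
Satisfying worlds: {b}.
So <><>~q fails at the other 3 worlds.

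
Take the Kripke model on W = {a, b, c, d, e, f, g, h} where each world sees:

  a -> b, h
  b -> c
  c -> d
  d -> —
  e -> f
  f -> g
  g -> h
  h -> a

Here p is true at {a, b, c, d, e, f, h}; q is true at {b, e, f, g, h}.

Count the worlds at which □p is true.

7

a: successors {b, h}; p there: b:T, h:T. ✓
b: successors {c}; p there: c:T. ✓
c: successors {d}; p there: d:T. ✓
d: no successors, so □p holds vacuously. ✓
e: successors {f}; p there: f:T. ✓
f: successors {g}; p there: g:F. ✗
g: successors {h}; p there: h:T. ✓
h: successors {a}; p there: a:T. ✓
Satisfying worlds: {a, b, c, d, e, g, h}.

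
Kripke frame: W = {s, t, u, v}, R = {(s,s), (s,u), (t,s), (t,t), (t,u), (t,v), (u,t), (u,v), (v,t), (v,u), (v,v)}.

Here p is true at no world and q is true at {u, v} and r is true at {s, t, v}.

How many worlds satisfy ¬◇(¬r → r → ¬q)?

0

s: ◇(¬r → r → ¬q) is T. ✗
t: ◇(¬r → r → ¬q) is T. ✗
u: ◇(¬r → r → ¬q) is T. ✗
v: ◇(¬r → r → ¬q) is T. ✗
Satisfying worlds: ∅.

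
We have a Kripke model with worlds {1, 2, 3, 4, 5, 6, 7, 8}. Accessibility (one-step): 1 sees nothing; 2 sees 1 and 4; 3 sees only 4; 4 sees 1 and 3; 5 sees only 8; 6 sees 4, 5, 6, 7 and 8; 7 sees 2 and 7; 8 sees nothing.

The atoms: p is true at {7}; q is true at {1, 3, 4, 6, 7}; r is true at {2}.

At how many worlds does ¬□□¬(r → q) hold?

1: □□¬(r → q) is T. ✗
2: □□¬(r → q) is F. ✓
3: □□¬(r → q) is F. ✓
4: □□¬(r → q) is F. ✓
5: □□¬(r → q) is T. ✗
6: □□¬(r → q) is F. ✓
7: □□¬(r → q) is F. ✓
8: □□¬(r → q) is T. ✗
Satisfying worlds: {2, 3, 4, 6, 7}.

5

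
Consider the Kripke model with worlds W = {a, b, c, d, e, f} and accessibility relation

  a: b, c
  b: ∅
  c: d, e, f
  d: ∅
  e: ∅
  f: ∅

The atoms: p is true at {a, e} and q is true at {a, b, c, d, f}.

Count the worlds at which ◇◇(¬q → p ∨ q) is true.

1

a: successors {b, c}; ◇(¬q → p ∨ q) there: b:F, c:T. ✓
b: no successors, so ◇◇(¬q → p ∨ q) fails. ✗
c: successors {d, e, f}; ◇(¬q → p ∨ q) there: d:F, e:F, f:F. ✗
d: no successors, so ◇◇(¬q → p ∨ q) fails. ✗
e: no successors, so ◇◇(¬q → p ∨ q) fails. ✗
f: no successors, so ◇◇(¬q → p ∨ q) fails. ✗
Satisfying worlds: {a}.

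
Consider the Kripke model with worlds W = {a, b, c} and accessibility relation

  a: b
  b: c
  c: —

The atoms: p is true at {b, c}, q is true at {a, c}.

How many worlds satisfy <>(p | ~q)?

2

a: successors {b}; p | ~q there: b:T. ✓
b: successors {c}; p | ~q there: c:T. ✓
c: no successors, so <>(p | ~q) fails. ✗
Satisfying worlds: {a, b}.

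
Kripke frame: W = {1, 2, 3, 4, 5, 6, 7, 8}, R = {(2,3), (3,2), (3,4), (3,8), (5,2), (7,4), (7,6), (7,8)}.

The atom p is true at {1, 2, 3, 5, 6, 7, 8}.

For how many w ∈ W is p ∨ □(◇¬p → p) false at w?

1: p is T, □(◇¬p → p) is T. ✓
2: p is T, □(◇¬p → p) is T. ✓
3: p is T, □(◇¬p → p) is T. ✓
4: p is F, □(◇¬p → p) is T. ✓
5: p is T, □(◇¬p → p) is T. ✓
6: p is T, □(◇¬p → p) is T. ✓
7: p is T, □(◇¬p → p) is T. ✓
8: p is T, □(◇¬p → p) is T. ✓
Satisfying worlds: {1, 2, 3, 4, 5, 6, 7, 8}.
So p ∨ □(◇¬p → p) fails at the other 0 worlds.

0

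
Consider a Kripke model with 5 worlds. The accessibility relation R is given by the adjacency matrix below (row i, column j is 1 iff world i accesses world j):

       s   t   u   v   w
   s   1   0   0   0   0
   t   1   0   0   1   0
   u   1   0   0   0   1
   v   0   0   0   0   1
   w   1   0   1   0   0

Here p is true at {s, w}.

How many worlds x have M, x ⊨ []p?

s: successors {s}; p there: s:T. ✓
t: successors {s, v}; p there: s:T, v:F. ✗
u: successors {s, w}; p there: s:T, w:T. ✓
v: successors {w}; p there: w:T. ✓
w: successors {s, u}; p there: s:T, u:F. ✗
Satisfying worlds: {s, u, v}.

3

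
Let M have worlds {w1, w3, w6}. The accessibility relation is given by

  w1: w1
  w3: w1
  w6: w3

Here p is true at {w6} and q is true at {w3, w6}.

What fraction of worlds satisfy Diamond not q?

2/3

w1: successors {w1}; not q there: w1:T. ✓
w3: successors {w1}; not q there: w1:T. ✓
w6: successors {w3}; not q there: w3:F. ✗
That's 2 of 3 worlds, so 2/3.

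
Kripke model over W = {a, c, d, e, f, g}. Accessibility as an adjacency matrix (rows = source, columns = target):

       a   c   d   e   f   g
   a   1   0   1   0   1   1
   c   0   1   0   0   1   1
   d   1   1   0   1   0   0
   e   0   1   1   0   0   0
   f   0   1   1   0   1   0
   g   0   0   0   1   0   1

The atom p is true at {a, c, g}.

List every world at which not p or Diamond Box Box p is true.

a: not p is F, Diamond Box Box p is F. ✗
c: not p is F, Diamond Box Box p is F. ✗
d: not p is T, Diamond Box Box p is F. ✓
e: not p is T, Diamond Box Box p is F. ✓
f: not p is T, Diamond Box Box p is F. ✓
g: not p is F, Diamond Box Box p is F. ✗

{d, e, f}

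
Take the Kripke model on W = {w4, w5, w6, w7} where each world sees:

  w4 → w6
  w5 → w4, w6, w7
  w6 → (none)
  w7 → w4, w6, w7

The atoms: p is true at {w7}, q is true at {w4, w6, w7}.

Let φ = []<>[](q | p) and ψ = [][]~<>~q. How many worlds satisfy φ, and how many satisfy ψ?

1 and 4

For []<>[](q | p):
w4: successors {w6}; <>[](q | p) there: w6:F. ✗
w5: successors {w4, w6, w7}; <>[](q | p) there: w4:T, w6:F, w7:T. ✗
w6: no successors, so []<>[](q | p) holds vacuously. ✓
w7: successors {w4, w6, w7}; <>[](q | p) there: w4:T, w6:F, w7:T. ✗
— 1 world.
For [][]~<>~q:
w4: successors {w6}; []~<>~q there: w6:T. ✓
w5: successors {w4, w6, w7}; []~<>~q there: w4:T, w6:T, w7:T. ✓
w6: no successors, so [][]~<>~q holds vacuously. ✓
w7: successors {w4, w6, w7}; []~<>~q there: w4:T, w6:T, w7:T. ✓
— 4 worlds.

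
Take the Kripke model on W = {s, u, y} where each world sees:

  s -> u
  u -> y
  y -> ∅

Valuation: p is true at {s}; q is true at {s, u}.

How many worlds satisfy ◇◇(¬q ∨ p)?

1

s: successors {u}; ◇(¬q ∨ p) there: u:T. ✓
u: successors {y}; ◇(¬q ∨ p) there: y:F. ✗
y: no successors, so ◇◇(¬q ∨ p) fails. ✗
Satisfying worlds: {s}.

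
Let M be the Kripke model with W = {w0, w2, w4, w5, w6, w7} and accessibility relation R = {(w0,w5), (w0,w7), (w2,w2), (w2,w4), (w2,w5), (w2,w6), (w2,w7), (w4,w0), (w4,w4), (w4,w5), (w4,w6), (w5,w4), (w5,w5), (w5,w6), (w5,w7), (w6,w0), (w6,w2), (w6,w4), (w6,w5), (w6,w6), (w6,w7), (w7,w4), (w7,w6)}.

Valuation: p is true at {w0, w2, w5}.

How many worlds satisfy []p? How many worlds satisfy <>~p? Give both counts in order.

For []p:
w0: successors {w5, w7}; p there: w5:T, w7:F. ✗
w2: successors {w2, w4, w5, w6, w7}; p there: w2:T, w4:F, w5:T, w6:F, w7:F. ✗
w4: successors {w0, w4, w5, w6}; p there: w0:T, w4:F, w5:T, w6:F. ✗
w5: successors {w4, w5, w6, w7}; p there: w4:F, w5:T, w6:F, w7:F. ✗
w6: successors {w0, w2, w4, w5, w6, w7}; p there: w0:T, w2:T, w4:F, w5:T, w6:F, w7:F. ✗
w7: successors {w4, w6}; p there: w4:F, w6:F. ✗
— 0 worlds.
For <>~p:
w0: successors {w5, w7}; ~p there: w5:F, w7:T. ✓
w2: successors {w2, w4, w5, w6, w7}; ~p there: w2:F, w4:T, w5:F, w6:T, w7:T. ✓
w4: successors {w0, w4, w5, w6}; ~p there: w0:F, w4:T, w5:F, w6:T. ✓
w5: successors {w4, w5, w6, w7}; ~p there: w4:T, w5:F, w6:T, w7:T. ✓
w6: successors {w0, w2, w4, w5, w6, w7}; ~p there: w0:F, w2:F, w4:T, w5:F, w6:T, w7:T. ✓
w7: successors {w4, w6}; ~p there: w4:T, w6:T. ✓
— 6 worlds.

0 and 6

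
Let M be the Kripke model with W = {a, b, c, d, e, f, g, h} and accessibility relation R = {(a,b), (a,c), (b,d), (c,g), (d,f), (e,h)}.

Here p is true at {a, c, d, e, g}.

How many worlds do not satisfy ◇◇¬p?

a: successors {b, c}; ◇¬p there: b:F, c:F. ✗
b: successors {d}; ◇¬p there: d:T. ✓
c: successors {g}; ◇¬p there: g:F. ✗
d: successors {f}; ◇¬p there: f:F. ✗
e: successors {h}; ◇¬p there: h:F. ✗
f: no successors, so ◇◇¬p fails. ✗
g: no successors, so ◇◇¬p fails. ✗
h: no successors, so ◇◇¬p fails. ✗
Satisfying worlds: {b}.
So ◇◇¬p fails at the other 7 worlds.

7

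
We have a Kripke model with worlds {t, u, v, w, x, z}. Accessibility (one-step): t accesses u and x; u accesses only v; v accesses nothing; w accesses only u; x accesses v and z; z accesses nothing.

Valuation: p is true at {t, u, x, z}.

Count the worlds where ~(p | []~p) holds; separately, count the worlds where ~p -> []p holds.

1 and 6

For ~(p | []~p):
t: p | []~p is T. ✗
u: p | []~p is T. ✗
v: p | []~p is T. ✗
w: p | []~p is F. ✓
x: p | []~p is T. ✗
z: p | []~p is T. ✗
— 1 world.
For ~p -> []p:
t: ~p is F, []p is T. ✓
u: ~p is F, []p is F. ✓
v: ~p is T, []p is T. ✓
w: ~p is T, []p is T. ✓
x: ~p is F, []p is F. ✓
z: ~p is F, []p is T. ✓
— 6 worlds.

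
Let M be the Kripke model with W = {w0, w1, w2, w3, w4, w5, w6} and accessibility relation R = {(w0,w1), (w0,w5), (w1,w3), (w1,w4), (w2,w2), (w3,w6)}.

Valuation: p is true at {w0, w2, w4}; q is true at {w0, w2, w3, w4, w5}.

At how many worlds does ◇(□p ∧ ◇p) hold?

1

w0: successors {w1, w5}; □p ∧ ◇p there: w1:F, w5:F. ✗
w1: successors {w3, w4}; □p ∧ ◇p there: w3:F, w4:F. ✗
w2: successors {w2}; □p ∧ ◇p there: w2:T. ✓
w3: successors {w6}; □p ∧ ◇p there: w6:F. ✗
w4: no successors, so ◇(□p ∧ ◇p) fails. ✗
w5: no successors, so ◇(□p ∧ ◇p) fails. ✗
w6: no successors, so ◇(□p ∧ ◇p) fails. ✗
Satisfying worlds: {w2}.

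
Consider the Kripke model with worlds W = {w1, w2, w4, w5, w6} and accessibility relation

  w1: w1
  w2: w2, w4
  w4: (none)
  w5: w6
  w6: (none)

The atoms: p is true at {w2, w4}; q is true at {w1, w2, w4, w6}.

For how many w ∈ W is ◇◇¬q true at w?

w1: successors {w1}; ◇¬q there: w1:F. ✗
w2: successors {w2, w4}; ◇¬q there: w2:F, w4:F. ✗
w4: no successors, so ◇◇¬q fails. ✗
w5: successors {w6}; ◇¬q there: w6:F. ✗
w6: no successors, so ◇◇¬q fails. ✗
Satisfying worlds: ∅.

0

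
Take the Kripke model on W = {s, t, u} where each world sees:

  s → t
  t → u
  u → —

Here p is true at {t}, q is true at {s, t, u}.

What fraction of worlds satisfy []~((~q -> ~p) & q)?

1/3

s: successors {t}; ~((~q -> ~p) & q) there: t:F. ✗
t: successors {u}; ~((~q -> ~p) & q) there: u:F. ✗
u: no successors, so []~((~q -> ~p) & q) holds vacuously. ✓
That's 1 of 3 worlds, so 1/3.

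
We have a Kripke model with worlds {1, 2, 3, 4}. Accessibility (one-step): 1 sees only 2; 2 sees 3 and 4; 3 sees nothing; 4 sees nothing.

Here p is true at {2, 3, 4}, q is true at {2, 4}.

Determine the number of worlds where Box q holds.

1: successors {2}; q there: 2:T. ✓
2: successors {3, 4}; q there: 3:F, 4:T. ✗
3: no successors, so Box q holds vacuously. ✓
4: no successors, so Box q holds vacuously. ✓
Satisfying worlds: {1, 3, 4}.

3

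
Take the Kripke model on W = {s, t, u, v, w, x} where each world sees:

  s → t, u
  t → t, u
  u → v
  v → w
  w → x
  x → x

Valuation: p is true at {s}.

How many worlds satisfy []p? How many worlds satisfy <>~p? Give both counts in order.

0 and 6

For []p:
s: successors {t, u}; p there: t:F, u:F. ✗
t: successors {t, u}; p there: t:F, u:F. ✗
u: successors {v}; p there: v:F. ✗
v: successors {w}; p there: w:F. ✗
w: successors {x}; p there: x:F. ✗
x: successors {x}; p there: x:F. ✗
— 0 worlds.
For <>~p:
s: successors {t, u}; ~p there: t:T, u:T. ✓
t: successors {t, u}; ~p there: t:T, u:T. ✓
u: successors {v}; ~p there: v:T. ✓
v: successors {w}; ~p there: w:T. ✓
w: successors {x}; ~p there: x:T. ✓
x: successors {x}; ~p there: x:T. ✓
— 6 worlds.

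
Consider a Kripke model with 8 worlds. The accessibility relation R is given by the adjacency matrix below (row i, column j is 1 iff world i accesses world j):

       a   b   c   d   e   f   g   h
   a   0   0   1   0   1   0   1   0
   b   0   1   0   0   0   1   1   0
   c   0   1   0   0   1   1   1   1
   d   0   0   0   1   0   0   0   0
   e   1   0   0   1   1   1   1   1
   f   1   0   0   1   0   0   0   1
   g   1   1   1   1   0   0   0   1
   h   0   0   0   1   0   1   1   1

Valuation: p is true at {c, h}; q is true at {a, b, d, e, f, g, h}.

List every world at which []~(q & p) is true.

a: successors {c, e, g}; ~(q & p) there: c:T, e:T, g:T. ✓
b: successors {b, f, g}; ~(q & p) there: b:T, f:T, g:T. ✓
c: successors {b, e, f, g, h}; ~(q & p) there: b:T, e:T, f:T, g:T, h:F. ✗
d: successors {d}; ~(q & p) there: d:T. ✓
e: successors {a, d, e, f, g, h}; ~(q & p) there: a:T, d:T, e:T, f:T, g:T, h:F. ✗
f: successors {a, d, h}; ~(q & p) there: a:T, d:T, h:F. ✗
g: successors {a, b, c, d, h}; ~(q & p) there: a:T, b:T, c:T, d:T, h:F. ✗
h: successors {d, f, g, h}; ~(q & p) there: d:T, f:T, g:T, h:F. ✗

{a, b, d}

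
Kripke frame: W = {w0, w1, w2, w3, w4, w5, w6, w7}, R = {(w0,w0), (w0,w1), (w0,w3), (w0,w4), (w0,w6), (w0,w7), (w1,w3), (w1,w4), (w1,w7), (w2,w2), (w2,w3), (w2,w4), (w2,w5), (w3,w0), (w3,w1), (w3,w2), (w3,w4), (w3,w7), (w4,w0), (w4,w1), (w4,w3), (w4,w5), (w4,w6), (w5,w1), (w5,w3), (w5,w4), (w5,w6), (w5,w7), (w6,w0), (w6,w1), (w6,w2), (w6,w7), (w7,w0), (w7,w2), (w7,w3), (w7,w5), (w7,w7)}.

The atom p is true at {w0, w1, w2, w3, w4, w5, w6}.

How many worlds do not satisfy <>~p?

2

w0: successors {w0, w1, w3, w4, w6, w7}; ~p there: w0:F, w1:F, w3:F, w4:F, w6:F, w7:T. ✓
w1: successors {w3, w4, w7}; ~p there: w3:F, w4:F, w7:T. ✓
w2: successors {w2, w3, w4, w5}; ~p there: w2:F, w3:F, w4:F, w5:F. ✗
w3: successors {w0, w1, w2, w4, w7}; ~p there: w0:F, w1:F, w2:F, w4:F, w7:T. ✓
w4: successors {w0, w1, w3, w5, w6}; ~p there: w0:F, w1:F, w3:F, w5:F, w6:F. ✗
w5: successors {w1, w3, w4, w6, w7}; ~p there: w1:F, w3:F, w4:F, w6:F, w7:T. ✓
w6: successors {w0, w1, w2, w7}; ~p there: w0:F, w1:F, w2:F, w7:T. ✓
w7: successors {w0, w2, w3, w5, w7}; ~p there: w0:F, w2:F, w3:F, w5:F, w7:T. ✓
Satisfying worlds: {w0, w1, w3, w5, w6, w7}.
So <>~p fails at the other 2 worlds.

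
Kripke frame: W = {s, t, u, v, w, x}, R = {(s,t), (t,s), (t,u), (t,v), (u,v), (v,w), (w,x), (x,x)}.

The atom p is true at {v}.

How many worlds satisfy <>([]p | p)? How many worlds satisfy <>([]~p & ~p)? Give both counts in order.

For <>([]p | p):
s: successors {t}; []p | p there: t:F. ✗
t: successors {s, u, v}; []p | p there: s:F, u:T, v:T. ✓
u: successors {v}; []p | p there: v:T. ✓
v: successors {w}; []p | p there: w:F. ✗
w: successors {x}; []p | p there: x:F. ✗
x: successors {x}; []p | p there: x:F. ✗
— 2 worlds.
For <>([]~p & ~p):
s: successors {t}; []~p & ~p there: t:F. ✗
t: successors {s, u, v}; []~p & ~p there: s:T, u:F, v:F. ✓
u: successors {v}; []~p & ~p there: v:F. ✗
v: successors {w}; []~p & ~p there: w:T. ✓
w: successors {x}; []~p & ~p there: x:T. ✓
x: successors {x}; []~p & ~p there: x:T. ✓
— 4 worlds.

2 and 4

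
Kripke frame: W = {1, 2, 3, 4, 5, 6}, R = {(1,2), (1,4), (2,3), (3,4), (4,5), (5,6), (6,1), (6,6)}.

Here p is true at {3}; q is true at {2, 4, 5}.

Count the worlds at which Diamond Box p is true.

1

1: successors {2, 4}; Box p there: 2:T, 4:F. ✓
2: successors {3}; Box p there: 3:F. ✗
3: successors {4}; Box p there: 4:F. ✗
4: successors {5}; Box p there: 5:F. ✗
5: successors {6}; Box p there: 6:F. ✗
6: successors {1, 6}; Box p there: 1:F, 6:F. ✗
Satisfying worlds: {1}.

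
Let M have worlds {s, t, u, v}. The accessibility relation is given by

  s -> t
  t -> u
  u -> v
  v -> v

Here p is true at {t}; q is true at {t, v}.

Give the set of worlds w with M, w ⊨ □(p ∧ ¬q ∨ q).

{s, u, v}

s: successors {t}; p ∧ ¬q ∨ q there: t:T. ✓
t: successors {u}; p ∧ ¬q ∨ q there: u:F. ✗
u: successors {v}; p ∧ ¬q ∨ q there: v:T. ✓
v: successors {v}; p ∧ ¬q ∨ q there: v:T. ✓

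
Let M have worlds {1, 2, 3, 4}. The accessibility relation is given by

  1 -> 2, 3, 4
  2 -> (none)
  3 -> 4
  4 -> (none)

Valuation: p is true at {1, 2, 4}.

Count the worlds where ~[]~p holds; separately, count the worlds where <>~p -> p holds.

2 and 4

For ~[]~p:
1: []~p is F. ✓
2: []~p is T. ✗
3: []~p is F. ✓
4: []~p is T. ✗
— 2 worlds.
For <>~p -> p:
1: <>~p is T, p is T. ✓
2: <>~p is F, p is T. ✓
3: <>~p is F, p is F. ✓
4: <>~p is F, p is T. ✓
— 4 worlds.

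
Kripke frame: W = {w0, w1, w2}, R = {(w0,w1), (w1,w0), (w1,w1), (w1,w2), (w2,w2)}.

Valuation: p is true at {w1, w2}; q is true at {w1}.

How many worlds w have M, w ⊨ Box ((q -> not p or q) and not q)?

w0: successors {w1}; (q -> not p or q) and not q there: w1:F. ✗
w1: successors {w0, w1, w2}; (q -> not p or q) and not q there: w0:T, w1:F, w2:T. ✗
w2: successors {w2}; (q -> not p or q) and not q there: w2:T. ✓
Satisfying worlds: {w2}.

1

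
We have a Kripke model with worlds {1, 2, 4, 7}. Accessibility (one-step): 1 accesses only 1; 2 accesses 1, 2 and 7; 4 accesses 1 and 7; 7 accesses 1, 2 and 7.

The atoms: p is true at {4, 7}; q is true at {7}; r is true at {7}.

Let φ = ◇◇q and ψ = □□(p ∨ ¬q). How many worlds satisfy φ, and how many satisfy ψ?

3 and 4

For ◇◇q:
1: successors {1}; ◇q there: 1:F. ✗
2: successors {1, 2, 7}; ◇q there: 1:F, 2:T, 7:T. ✓
4: successors {1, 7}; ◇q there: 1:F, 7:T. ✓
7: successors {1, 2, 7}; ◇q there: 1:F, 2:T, 7:T. ✓
— 3 worlds.
For □□(p ∨ ¬q):
1: successors {1}; □(p ∨ ¬q) there: 1:T. ✓
2: successors {1, 2, 7}; □(p ∨ ¬q) there: 1:T, 2:T, 7:T. ✓
4: successors {1, 7}; □(p ∨ ¬q) there: 1:T, 7:T. ✓
7: successors {1, 2, 7}; □(p ∨ ¬q) there: 1:T, 2:T, 7:T. ✓
— 4 worlds.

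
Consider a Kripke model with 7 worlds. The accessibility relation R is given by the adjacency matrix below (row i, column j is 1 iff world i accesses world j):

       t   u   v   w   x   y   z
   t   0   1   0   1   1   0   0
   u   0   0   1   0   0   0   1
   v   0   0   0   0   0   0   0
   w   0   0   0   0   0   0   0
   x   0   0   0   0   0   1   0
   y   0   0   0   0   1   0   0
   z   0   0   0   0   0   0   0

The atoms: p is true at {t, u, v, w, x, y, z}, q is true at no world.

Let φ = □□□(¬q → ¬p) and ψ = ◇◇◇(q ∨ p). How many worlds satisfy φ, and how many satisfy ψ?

For □□□(¬q → ¬p):
t: successors {u, w, x}; □□(¬q → ¬p) there: u:T, w:T, x:F. ✗
u: successors {v, z}; □□(¬q → ¬p) there: v:T, z:T. ✓
v: no successors, so □□□(¬q → ¬p) holds vacuously. ✓
w: no successors, so □□□(¬q → ¬p) holds vacuously. ✓
x: successors {y}; □□(¬q → ¬p) there: y:F. ✗
y: successors {x}; □□(¬q → ¬p) there: x:F. ✗
z: no successors, so □□□(¬q → ¬p) holds vacuously. ✓
— 4 worlds.
For ◇◇◇(q ∨ p):
t: successors {u, w, x}; ◇◇(q ∨ p) there: u:F, w:F, x:T. ✓
u: successors {v, z}; ◇◇(q ∨ p) there: v:F, z:F. ✗
v: no successors, so ◇◇◇(q ∨ p) fails. ✗
w: no successors, so ◇◇◇(q ∨ p) fails. ✗
x: successors {y}; ◇◇(q ∨ p) there: y:T. ✓
y: successors {x}; ◇◇(q ∨ p) there: x:T. ✓
z: no successors, so ◇◇◇(q ∨ p) fails. ✗
— 3 worlds.

4 and 3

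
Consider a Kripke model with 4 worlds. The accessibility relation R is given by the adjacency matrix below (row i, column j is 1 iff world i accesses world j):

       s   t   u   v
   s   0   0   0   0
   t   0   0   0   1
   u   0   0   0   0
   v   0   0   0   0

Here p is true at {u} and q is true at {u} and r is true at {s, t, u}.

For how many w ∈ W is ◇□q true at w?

s: no successors, so ◇□q fails. ✗
t: successors {v}; □q there: v:T. ✓
u: no successors, so ◇□q fails. ✗
v: no successors, so ◇□q fails. ✗
Satisfying worlds: {t}.

1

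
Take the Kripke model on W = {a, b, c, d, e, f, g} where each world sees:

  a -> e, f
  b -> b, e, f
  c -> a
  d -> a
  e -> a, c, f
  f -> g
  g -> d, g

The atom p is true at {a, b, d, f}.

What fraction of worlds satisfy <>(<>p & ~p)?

5/7

a: successors {e, f}; <>p & ~p there: e:T, f:F. ✓
b: successors {b, e, f}; <>p & ~p there: b:F, e:T, f:F. ✓
c: successors {a}; <>p & ~p there: a:F. ✗
d: successors {a}; <>p & ~p there: a:F. ✗
e: successors {a, c, f}; <>p & ~p there: a:F, c:T, f:F. ✓
f: successors {g}; <>p & ~p there: g:T. ✓
g: successors {d, g}; <>p & ~p there: d:F, g:T. ✓
That's 5 of 7 worlds, so 5/7.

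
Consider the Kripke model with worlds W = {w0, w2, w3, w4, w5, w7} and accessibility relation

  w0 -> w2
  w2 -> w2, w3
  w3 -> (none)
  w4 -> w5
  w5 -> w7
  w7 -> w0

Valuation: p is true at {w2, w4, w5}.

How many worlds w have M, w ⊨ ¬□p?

w0: □p is T. ✗
w2: □p is F. ✓
w3: □p is T. ✗
w4: □p is T. ✗
w5: □p is F. ✓
w7: □p is F. ✓
Satisfying worlds: {w2, w5, w7}.

3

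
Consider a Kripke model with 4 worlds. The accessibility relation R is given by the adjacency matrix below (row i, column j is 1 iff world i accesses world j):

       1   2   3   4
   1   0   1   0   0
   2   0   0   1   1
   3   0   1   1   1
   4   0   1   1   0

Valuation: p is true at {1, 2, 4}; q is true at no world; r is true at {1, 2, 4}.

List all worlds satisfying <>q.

∅

1: successors {2}; q there: 2:F. ✗
2: successors {3, 4}; q there: 3:F, 4:F. ✗
3: successors {2, 3, 4}; q there: 2:F, 3:F, 4:F. ✗
4: successors {2, 3}; q there: 2:F, 3:F. ✗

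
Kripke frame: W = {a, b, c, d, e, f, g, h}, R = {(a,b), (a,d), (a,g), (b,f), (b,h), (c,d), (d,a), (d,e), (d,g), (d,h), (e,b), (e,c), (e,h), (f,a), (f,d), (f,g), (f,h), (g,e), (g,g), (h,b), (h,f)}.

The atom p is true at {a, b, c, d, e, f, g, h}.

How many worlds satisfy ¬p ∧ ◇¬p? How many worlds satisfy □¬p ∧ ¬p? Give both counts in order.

For ¬p ∧ ◇¬p:
a: ¬p is F, ◇¬p is F. ✗
b: ¬p is F, ◇¬p is F. ✗
c: ¬p is F, ◇¬p is F. ✗
d: ¬p is F, ◇¬p is F. ✗
e: ¬p is F, ◇¬p is F. ✗
f: ¬p is F, ◇¬p is F. ✗
g: ¬p is F, ◇¬p is F. ✗
h: ¬p is F, ◇¬p is F. ✗
— 0 worlds.
For □¬p ∧ ¬p:
a: □¬p is F, ¬p is F. ✗
b: □¬p is F, ¬p is F. ✗
c: □¬p is F, ¬p is F. ✗
d: □¬p is F, ¬p is F. ✗
e: □¬p is F, ¬p is F. ✗
f: □¬p is F, ¬p is F. ✗
g: □¬p is F, ¬p is F. ✗
h: □¬p is F, ¬p is F. ✗
— 0 worlds.

0 and 0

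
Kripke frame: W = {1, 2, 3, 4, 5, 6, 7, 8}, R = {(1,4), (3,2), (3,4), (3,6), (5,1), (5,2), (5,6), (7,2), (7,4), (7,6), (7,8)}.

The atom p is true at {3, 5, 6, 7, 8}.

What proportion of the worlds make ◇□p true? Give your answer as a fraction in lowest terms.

1: successors {4}; □p there: 4:T. ✓
2: no successors, so ◇□p fails. ✗
3: successors {2, 4, 6}; □p there: 2:T, 4:T, 6:T. ✓
4: no successors, so ◇□p fails. ✗
5: successors {1, 2, 6}; □p there: 1:F, 2:T, 6:T. ✓
6: no successors, so ◇□p fails. ✗
7: successors {2, 4, 6, 8}; □p there: 2:T, 4:T, 6:T, 8:T. ✓
8: no successors, so ◇□p fails. ✗
That's 4 of 8 worlds, so 4/8 = 1/2.

1/2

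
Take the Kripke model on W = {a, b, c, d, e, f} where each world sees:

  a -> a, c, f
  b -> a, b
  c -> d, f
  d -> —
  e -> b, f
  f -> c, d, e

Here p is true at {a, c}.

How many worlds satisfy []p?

1

a: successors {a, c, f}; p there: a:T, c:T, f:F. ✗
b: successors {a, b}; p there: a:T, b:F. ✗
c: successors {d, f}; p there: d:F, f:F. ✗
d: no successors, so []p holds vacuously. ✓
e: successors {b, f}; p there: b:F, f:F. ✗
f: successors {c, d, e}; p there: c:T, d:F, e:F. ✗
Satisfying worlds: {d}.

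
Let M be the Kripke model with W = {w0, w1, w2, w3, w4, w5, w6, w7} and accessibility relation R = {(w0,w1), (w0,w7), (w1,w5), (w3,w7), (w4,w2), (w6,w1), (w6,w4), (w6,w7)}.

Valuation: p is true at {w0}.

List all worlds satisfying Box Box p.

w0: successors {w1, w7}; Box p there: w1:F, w7:T. ✗
w1: successors {w5}; Box p there: w5:T. ✓
w2: no successors, so Box Box p holds vacuously. ✓
w3: successors {w7}; Box p there: w7:T. ✓
w4: successors {w2}; Box p there: w2:T. ✓
w5: no successors, so Box Box p holds vacuously. ✓
w6: successors {w1, w4, w7}; Box p there: w1:F, w4:F, w7:T. ✗
w7: no successors, so Box Box p holds vacuously. ✓

{w1, w2, w3, w4, w5, w7}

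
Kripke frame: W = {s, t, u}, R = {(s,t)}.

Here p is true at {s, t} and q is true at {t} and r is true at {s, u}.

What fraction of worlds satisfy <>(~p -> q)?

s: successors {t}; ~p -> q there: t:T. ✓
t: no successors, so <>(~p -> q) fails. ✗
u: no successors, so <>(~p -> q) fails. ✗
That's 1 of 3 worlds, so 1/3.

1/3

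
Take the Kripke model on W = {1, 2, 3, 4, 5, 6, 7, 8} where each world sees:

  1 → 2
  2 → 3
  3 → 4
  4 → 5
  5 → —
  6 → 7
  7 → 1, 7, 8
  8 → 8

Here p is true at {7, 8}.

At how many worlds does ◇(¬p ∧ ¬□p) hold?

1: successors {2}; ¬p ∧ ¬□p there: 2:T. ✓
2: successors {3}; ¬p ∧ ¬□p there: 3:T. ✓
3: successors {4}; ¬p ∧ ¬□p there: 4:T. ✓
4: successors {5}; ¬p ∧ ¬□p there: 5:F. ✗
5: no successors, so ◇(¬p ∧ ¬□p) fails. ✗
6: successors {7}; ¬p ∧ ¬□p there: 7:F. ✗
7: successors {1, 7, 8}; ¬p ∧ ¬□p there: 1:T, 7:F, 8:F. ✓
8: successors {8}; ¬p ∧ ¬□p there: 8:F. ✗
Satisfying worlds: {1, 2, 3, 7}.

4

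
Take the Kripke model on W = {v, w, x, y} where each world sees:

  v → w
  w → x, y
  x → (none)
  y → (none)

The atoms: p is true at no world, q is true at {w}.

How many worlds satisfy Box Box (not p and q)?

v: successors {w}; Box (not p and q) there: w:F. ✗
w: successors {x, y}; Box (not p and q) there: x:T, y:T. ✓
x: no successors, so Box Box (not p and q) holds vacuously. ✓
y: no successors, so Box Box (not p and q) holds vacuously. ✓
Satisfying worlds: {w, x, y}.

3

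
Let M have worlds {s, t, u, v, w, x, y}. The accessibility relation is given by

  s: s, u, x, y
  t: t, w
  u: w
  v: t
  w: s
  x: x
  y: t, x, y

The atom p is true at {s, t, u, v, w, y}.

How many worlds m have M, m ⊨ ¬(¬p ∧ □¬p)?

6

s: ¬p ∧ □¬p is F. ✓
t: ¬p ∧ □¬p is F. ✓
u: ¬p ∧ □¬p is F. ✓
v: ¬p ∧ □¬p is F. ✓
w: ¬p ∧ □¬p is F. ✓
x: ¬p ∧ □¬p is T. ✗
y: ¬p ∧ □¬p is F. ✓
Satisfying worlds: {s, t, u, v, w, y}.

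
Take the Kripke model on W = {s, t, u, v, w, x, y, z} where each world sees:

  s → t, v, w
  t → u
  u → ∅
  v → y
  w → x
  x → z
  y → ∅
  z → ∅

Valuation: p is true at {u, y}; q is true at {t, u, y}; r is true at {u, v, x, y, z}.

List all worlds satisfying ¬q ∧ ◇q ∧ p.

s: ¬q is T, ◇q ∧ p is F. ✗
t: ¬q is F, ◇q ∧ p is F. ✗
u: ¬q is F, ◇q ∧ p is F. ✗
v: ¬q is T, ◇q ∧ p is F. ✗
w: ¬q is T, ◇q ∧ p is F. ✗
x: ¬q is T, ◇q ∧ p is F. ✗
y: ¬q is F, ◇q ∧ p is F. ✗
z: ¬q is T, ◇q ∧ p is F. ✗

∅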